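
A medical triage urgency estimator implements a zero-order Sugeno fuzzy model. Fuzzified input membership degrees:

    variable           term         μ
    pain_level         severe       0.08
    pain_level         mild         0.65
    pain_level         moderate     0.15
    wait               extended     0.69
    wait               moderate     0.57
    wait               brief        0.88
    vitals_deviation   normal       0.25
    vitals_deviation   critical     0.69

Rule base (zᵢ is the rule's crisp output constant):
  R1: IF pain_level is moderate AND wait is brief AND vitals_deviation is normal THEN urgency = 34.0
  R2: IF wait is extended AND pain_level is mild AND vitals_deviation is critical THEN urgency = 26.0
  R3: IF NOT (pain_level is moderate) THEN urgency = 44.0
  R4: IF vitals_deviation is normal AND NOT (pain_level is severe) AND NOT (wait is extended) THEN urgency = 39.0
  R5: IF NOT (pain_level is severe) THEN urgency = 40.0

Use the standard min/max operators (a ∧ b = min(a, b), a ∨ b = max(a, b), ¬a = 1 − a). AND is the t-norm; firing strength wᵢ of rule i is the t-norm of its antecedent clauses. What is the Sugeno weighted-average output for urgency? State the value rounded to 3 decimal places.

37.571

R1 (z=34.0): moderate=0.15, brief=0.88, normal=0.25; AND[min(a, b)] → w = 0.15
R2 (z=26.0): extended=0.69, mild=0.65, critical=0.69; AND[min(a, b)] → w = 0.65
R3 (z=44.0): ¬moderate=1−0.15=0.85 → w = 0.85
R4 (z=39.0): normal=0.25, ¬severe=1−0.08=0.92, ¬extended=1−0.69=0.31; AND[min(a, b)] → w = 0.25
R5 (z=40.0): ¬severe=1−0.08=0.92 → w = 0.92
Weighted average = (0.15·34.0 + 0.65·26.0 + 0.85·44.0 + 0.25·39.0 + 0.92·40.0) / (0.15 + 0.65 + 0.85 + 0.25 + 0.92)
  = 105.9500 / 2.8200 = 37.571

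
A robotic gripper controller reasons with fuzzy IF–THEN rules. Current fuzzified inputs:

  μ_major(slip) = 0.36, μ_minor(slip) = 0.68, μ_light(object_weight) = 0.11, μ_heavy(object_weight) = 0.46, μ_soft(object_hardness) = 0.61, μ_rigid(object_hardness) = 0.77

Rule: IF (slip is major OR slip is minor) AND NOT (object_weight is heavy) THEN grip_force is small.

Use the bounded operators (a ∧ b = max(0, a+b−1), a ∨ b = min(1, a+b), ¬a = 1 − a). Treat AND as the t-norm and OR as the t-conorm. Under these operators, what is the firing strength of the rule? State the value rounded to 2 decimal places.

firing strength: (major=0.36 OR minor=0.68) = 1.00; AND[max(0, a+b−1)] with ¬heavy=1−0.46=0.54 → w = 0.54

0.54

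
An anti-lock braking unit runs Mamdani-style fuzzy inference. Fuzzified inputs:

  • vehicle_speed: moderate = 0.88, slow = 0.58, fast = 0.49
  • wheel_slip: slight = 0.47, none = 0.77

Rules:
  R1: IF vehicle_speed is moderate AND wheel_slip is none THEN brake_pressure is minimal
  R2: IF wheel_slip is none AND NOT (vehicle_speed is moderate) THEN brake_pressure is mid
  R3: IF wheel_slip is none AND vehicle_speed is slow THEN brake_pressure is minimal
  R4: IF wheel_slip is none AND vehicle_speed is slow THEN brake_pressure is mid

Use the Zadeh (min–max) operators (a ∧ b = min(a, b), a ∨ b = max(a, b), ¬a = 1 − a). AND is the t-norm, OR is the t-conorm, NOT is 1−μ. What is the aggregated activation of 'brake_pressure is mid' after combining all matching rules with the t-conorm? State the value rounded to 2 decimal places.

R1: moderate=0.88, none=0.77; AND[min(a, b)] → w = 0.77
R2: none=0.77, ¬moderate=1−0.88=0.12; AND[min(a, b)] → w = 0.12
R3: none=0.77, slow=0.58; AND[min(a, b)] → w = 0.58
R4: none=0.77, slow=0.58; AND[min(a, b)] → w = 0.58
Rules with consequent 'mid': {R2, R4} → strengths 0.12, 0.58
Aggregate via t-conorm [max(a, b)]: 0.58

0.58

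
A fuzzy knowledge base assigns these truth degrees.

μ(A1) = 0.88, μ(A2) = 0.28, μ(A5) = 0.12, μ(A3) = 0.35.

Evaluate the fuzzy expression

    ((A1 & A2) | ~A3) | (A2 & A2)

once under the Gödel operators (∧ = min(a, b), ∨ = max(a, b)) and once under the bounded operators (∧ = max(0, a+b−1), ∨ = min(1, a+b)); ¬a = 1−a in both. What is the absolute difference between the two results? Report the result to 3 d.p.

0.160

Under Gödel:
  A1 & A2 = min(a, b) on (0.88, 0.28) = 0.28
  ~A3 = 1 − 0.35 = 0.65
  (A1 & A2) | ~A3 = max(a, b) on (0.28, 0.65) = 0.65
  A2 & A2 = min(a, b) on (0.28, 0.28) = 0.28
  ((A1 & A2) | ~A3) | (A2 & A2) = max(a, b) on (0.65, 0.28) = 0.65
  → value = 0.6500
Under bounded:
  A1 & A2 = max(0, a+b−1) on (0.88, 0.28) = 0.16
  ~A3 = 1 − 0.35 = 0.65
  (A1 & A2) | ~A3 = min(1, a+b) on (0.16, 0.65) = 0.81
  A2 & A2 = max(0, a+b−1) on (0.28, 0.28) = 0.00
  ((A1 & A2) | ~A3) | (A2 & A2) = min(1, a+b) on (0.81, 0.00) = 0.81
  → value = 0.8100
|0.6500 − 0.8100| = 0.160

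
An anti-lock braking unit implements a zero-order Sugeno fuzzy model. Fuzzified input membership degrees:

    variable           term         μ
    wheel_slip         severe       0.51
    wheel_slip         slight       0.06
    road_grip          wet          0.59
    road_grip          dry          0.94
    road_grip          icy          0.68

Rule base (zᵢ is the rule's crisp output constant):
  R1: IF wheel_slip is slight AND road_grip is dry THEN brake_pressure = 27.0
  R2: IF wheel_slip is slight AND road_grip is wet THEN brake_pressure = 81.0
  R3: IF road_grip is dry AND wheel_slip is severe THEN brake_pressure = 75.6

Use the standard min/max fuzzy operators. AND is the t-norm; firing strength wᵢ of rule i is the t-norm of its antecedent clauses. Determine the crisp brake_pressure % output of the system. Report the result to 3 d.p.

R1 (z=27.0): slight=0.06, dry=0.94; AND[min(a, b)] → w = 0.06
R2 (z=81.0): slight=0.06, wet=0.59; AND[min(a, b)] → w = 0.06
R3 (z=75.6): dry=0.94, severe=0.51; AND[min(a, b)] → w = 0.51
Weighted average = (0.06·27.0 + 0.06·81.0 + 0.51·75.6) / (0.06 + 0.06 + 0.51)
  = 45.0360 / 0.6300 = 71.486

71.486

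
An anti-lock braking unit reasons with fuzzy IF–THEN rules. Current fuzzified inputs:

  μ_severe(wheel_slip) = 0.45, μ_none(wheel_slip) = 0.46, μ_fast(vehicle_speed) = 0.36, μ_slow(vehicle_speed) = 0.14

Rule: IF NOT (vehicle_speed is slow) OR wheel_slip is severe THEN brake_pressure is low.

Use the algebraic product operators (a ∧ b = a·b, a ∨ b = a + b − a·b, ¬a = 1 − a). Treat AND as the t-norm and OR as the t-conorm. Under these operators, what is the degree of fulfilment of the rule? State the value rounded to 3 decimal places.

firing strength: ¬slow=1−0.14=0.86, severe=0.45; OR[a + b − a·b] → w = 0.9230

0.923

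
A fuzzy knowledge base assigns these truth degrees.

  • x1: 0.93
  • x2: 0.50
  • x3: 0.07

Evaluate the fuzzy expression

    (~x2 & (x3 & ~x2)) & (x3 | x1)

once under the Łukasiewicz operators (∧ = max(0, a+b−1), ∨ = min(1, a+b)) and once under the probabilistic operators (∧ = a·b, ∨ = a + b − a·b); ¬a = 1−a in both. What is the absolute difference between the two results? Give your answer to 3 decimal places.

0.016

Under Łukasiewicz:
  ~x2 = 1 − 0.50 = 0.50
  ~x2 = 1 − 0.50 = 0.50
  x3 & ~x2 = max(0, a+b−1) on (0.07, 0.50) = 0.00
  ~x2 & (x3 & ~x2) = max(0, a+b−1) on (0.50, 0.00) = 0.00
  x3 | x1 = min(1, a+b) on (0.07, 0.93) = 1.00
  (~x2 & (x3 & ~x2)) & (x3 | x1) = max(0, a+b−1) on (0.00, 1.00) = 0.00
  → value = 0.0000
Under probabilistic:
  ~x2 = 1 − 0.5000 = 0.5000
  ~x2 = 1 − 0.5000 = 0.5000
  x3 & ~x2 = a·b on (0.0700, 0.5000) = 0.0350
  ~x2 & (x3 & ~x2) = a·b on (0.5000, 0.0350) = 0.0175
  x3 | x1 = a + b − a·b on (0.0700, 0.9300) = 0.9349
  (~x2 & (x3 & ~x2)) & (x3 | x1) = a·b on (0.0175, 0.9349) = 0.0164
  → value = 0.0164
|0.0000 − 0.0164| = 0.016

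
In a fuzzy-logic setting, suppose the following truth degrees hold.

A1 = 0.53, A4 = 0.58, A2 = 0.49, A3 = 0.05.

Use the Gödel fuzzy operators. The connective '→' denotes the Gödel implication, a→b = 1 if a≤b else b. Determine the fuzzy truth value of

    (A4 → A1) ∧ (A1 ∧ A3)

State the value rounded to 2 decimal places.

0.05

A4 → A1  [Gödel: 1 if a≤b else b] with a=0.58, b=0.53 → 0.53
A1 ∧ A3 = min(a, b) on (0.53, 0.05) = 0.05
(A4 → A1) ∧ (A1 ∧ A3) = min(a, b) on (0.53, 0.05) = 0.05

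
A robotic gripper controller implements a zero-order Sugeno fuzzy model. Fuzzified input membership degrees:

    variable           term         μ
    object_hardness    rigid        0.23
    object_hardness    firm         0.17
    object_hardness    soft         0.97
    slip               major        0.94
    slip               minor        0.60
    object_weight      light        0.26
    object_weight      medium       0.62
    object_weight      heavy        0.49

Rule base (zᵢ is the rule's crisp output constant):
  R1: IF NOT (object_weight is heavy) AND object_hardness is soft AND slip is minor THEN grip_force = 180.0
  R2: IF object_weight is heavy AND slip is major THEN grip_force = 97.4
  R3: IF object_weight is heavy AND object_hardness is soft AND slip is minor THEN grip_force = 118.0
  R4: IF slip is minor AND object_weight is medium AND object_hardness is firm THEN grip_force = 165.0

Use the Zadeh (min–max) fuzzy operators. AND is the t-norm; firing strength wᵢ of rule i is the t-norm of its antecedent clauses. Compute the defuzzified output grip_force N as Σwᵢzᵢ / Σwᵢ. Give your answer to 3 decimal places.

R1 (z=180.0): ¬heavy=1−0.49=0.51, soft=0.97, minor=0.60; AND[min(a, b)] → w = 0.51
R2 (z=97.4): heavy=0.49, major=0.94; AND[min(a, b)] → w = 0.49
R3 (z=118.0): heavy=0.49, soft=0.97, minor=0.60; AND[min(a, b)] → w = 0.49
R4 (z=165.0): minor=0.60, medium=0.62, firm=0.17; AND[min(a, b)] → w = 0.17
Weighted average = (0.51·180.0 + 0.49·97.4 + 0.49·118.0 + 0.17·165.0) / (0.51 + 0.49 + 0.49 + 0.17)
  = 225.3960 / 1.6600 = 135.781

135.781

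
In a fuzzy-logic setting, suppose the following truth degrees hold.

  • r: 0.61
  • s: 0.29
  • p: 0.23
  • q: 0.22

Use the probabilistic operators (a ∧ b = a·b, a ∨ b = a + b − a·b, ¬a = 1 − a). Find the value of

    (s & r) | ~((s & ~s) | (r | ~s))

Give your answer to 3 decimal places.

s & r = a·b on (0.2900, 0.6100) = 0.1769
~s = 1 − 0.2900 = 0.7100
s & ~s = a·b on (0.2900, 0.7100) = 0.2059
~s = 1 − 0.2900 = 0.7100
r | ~s = a + b − a·b on (0.6100, 0.7100) = 0.8869
(s & ~s) | (r | ~s) = a + b − a·b on (0.2059, 0.8869) = 0.9102
~((s & ~s) | (r | ~s)) = 1 − 0.9102 = 0.0898
(s & r) | ~((s & ~s) | (r | ~s)) = a + b − a·b on (0.1769, 0.0898) = 0.2508

0.251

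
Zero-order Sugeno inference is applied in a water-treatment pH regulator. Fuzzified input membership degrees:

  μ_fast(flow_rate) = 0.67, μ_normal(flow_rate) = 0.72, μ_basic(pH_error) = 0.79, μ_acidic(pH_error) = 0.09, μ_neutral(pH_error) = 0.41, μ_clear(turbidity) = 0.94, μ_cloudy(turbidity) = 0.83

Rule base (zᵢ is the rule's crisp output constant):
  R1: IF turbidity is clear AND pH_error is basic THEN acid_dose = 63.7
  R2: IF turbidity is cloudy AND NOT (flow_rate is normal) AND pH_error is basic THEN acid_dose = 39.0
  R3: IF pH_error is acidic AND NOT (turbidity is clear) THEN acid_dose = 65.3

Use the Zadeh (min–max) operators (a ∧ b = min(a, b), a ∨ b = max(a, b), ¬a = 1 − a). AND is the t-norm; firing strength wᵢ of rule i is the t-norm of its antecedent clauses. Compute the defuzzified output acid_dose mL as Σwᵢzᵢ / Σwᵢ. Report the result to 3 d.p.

R1 (z=63.7): clear=0.94, basic=0.79; AND[min(a, b)] → w = 0.79
R2 (z=39.0): cloudy=0.83, ¬normal=1−0.72=0.28, basic=0.79; AND[min(a, b)] → w = 0.28
R3 (z=65.3): acidic=0.09, ¬clear=1−0.94=0.06; AND[min(a, b)] → w = 0.06
Weighted average = (0.79·63.7 + 0.28·39.0 + 0.06·65.3) / (0.79 + 0.28 + 0.06)
  = 65.1610 / 1.1300 = 57.665

57.665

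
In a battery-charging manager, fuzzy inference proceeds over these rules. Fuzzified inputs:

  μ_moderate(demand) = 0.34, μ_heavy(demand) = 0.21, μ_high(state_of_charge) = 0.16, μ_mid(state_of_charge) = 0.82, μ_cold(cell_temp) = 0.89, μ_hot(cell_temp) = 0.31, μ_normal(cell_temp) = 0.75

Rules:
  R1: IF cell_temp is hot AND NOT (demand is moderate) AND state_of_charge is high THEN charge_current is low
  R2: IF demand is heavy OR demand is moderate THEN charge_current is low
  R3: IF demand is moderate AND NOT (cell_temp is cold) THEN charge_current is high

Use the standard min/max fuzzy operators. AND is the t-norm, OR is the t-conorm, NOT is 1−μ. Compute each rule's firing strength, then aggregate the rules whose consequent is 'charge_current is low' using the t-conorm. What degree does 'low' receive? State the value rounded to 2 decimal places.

R1: hot=0.31, ¬moderate=1−0.34=0.66, high=0.16; AND[min(a, b)] → w = 0.16
R2: heavy=0.21, moderate=0.34; OR[max(a, b)] → w = 0.34
R3: moderate=0.34, ¬cold=1−0.89=0.11; AND[min(a, b)] → w = 0.11
Rules with consequent 'low': {R1, R2} → strengths 0.16, 0.34
Aggregate via t-conorm [max(a, b)]: 0.34

0.34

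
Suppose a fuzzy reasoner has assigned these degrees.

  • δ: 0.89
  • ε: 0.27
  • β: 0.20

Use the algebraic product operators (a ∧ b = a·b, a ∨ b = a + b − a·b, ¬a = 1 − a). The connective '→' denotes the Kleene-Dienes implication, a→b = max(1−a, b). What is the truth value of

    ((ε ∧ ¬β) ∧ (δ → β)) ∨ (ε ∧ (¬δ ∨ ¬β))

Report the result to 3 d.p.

0.256

¬β = 1 − 0.2000 = 0.8000
ε ∧ ¬β = a·b on (0.2700, 0.8000) = 0.2160
δ → β  [Kleene-Dienes: max(1−a, b)] with a=0.8900, b=0.2000 → 0.2000
(ε ∧ ¬β) ∧ (δ → β) = a·b on (0.2160, 0.2000) = 0.0432
¬δ = 1 − 0.8900 = 0.1100
¬β = 1 − 0.2000 = 0.8000
¬δ ∨ ¬β = a + b − a·b on (0.1100, 0.8000) = 0.8220
ε ∧ (¬δ ∨ ¬β) = a·b on (0.2700, 0.8220) = 0.2219
((ε ∧ ¬β) ∧ (δ → β)) ∨ (ε ∧ (¬δ ∨ ¬β)) = a + b − a·b on (0.0432, 0.2219) = 0.2556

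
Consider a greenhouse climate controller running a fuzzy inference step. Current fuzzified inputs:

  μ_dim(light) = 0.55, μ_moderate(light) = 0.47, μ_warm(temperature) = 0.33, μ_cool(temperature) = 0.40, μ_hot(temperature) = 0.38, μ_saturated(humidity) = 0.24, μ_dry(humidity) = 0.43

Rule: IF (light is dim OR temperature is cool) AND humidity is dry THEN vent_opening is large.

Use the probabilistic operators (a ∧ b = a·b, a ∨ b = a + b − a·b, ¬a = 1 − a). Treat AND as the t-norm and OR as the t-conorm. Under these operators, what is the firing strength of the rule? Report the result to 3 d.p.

0.314

firing strength: (dim=0.55 OR cool=0.40) = 0.7300; AND[a·b] with dry=0.43 → w = 0.3139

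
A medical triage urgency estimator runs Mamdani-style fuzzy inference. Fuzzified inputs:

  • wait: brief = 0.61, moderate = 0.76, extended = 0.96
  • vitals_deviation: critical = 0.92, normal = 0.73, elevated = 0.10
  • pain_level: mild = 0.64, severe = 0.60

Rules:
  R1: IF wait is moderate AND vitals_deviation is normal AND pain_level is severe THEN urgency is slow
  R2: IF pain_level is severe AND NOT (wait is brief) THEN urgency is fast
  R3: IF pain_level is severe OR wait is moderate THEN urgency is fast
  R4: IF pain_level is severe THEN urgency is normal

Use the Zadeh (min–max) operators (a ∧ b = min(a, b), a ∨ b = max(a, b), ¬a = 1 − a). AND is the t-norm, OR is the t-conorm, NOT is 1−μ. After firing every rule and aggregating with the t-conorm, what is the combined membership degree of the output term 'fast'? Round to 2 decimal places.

0.76

R1: moderate=0.76, normal=0.73, severe=0.60; AND[min(a, b)] → w = 0.60
R2: severe=0.60, ¬brief=1−0.61=0.39; AND[min(a, b)] → w = 0.39
R3: severe=0.60, moderate=0.76; OR[max(a, b)] → w = 0.76
R4: severe=0.60 → w = 0.60
Rules with consequent 'fast': {R2, R3} → strengths 0.39, 0.76
Aggregate via t-conorm [max(a, b)]: 0.76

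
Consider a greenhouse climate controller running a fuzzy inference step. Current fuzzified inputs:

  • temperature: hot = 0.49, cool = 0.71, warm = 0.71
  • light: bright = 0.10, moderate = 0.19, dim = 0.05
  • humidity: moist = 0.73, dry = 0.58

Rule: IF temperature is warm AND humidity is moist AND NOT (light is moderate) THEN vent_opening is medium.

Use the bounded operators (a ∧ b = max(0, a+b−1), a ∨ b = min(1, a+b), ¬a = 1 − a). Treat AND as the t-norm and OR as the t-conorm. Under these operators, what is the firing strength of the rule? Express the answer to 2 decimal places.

0.25

firing strength: warm=0.71, moist=0.73, ¬moderate=1−0.19=0.81; AND[max(0, a+b−1)] → w = 0.25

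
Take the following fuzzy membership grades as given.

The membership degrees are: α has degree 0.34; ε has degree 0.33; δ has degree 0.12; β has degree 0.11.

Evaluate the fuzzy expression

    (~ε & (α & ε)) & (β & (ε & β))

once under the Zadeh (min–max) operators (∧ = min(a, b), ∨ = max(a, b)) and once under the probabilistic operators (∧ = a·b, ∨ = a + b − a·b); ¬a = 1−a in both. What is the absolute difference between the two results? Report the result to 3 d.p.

Under Zadeh (min–max):
  ~ε = 1 − 0.33 = 0.67
  α & ε = min(a, b) on (0.34, 0.33) = 0.33
  ~ε & (α & ε) = min(a, b) on (0.67, 0.33) = 0.33
  ε & β = min(a, b) on (0.33, 0.11) = 0.11
  β & (ε & β) = min(a, b) on (0.11, 0.11) = 0.11
  (~ε & (α & ε)) & (β & (ε & β)) = min(a, b) on (0.33, 0.11) = 0.11
  → value = 0.1100
Under probabilistic:
  ~ε = 1 − 0.3300 = 0.6700
  α & ε = a·b on (0.3400, 0.3300) = 0.1122
  ~ε & (α & ε) = a·b on (0.6700, 0.1122) = 0.0752
  ε & β = a·b on (0.3300, 0.1100) = 0.0363
  β & (ε & β) = a·b on (0.1100, 0.0363) = 0.0040
  (~ε & (α & ε)) & (β & (ε & β)) = a·b on (0.0752, 0.0040) = 0.0003
  → value = 0.0003
|0.1100 − 0.0003| = 0.110

0.110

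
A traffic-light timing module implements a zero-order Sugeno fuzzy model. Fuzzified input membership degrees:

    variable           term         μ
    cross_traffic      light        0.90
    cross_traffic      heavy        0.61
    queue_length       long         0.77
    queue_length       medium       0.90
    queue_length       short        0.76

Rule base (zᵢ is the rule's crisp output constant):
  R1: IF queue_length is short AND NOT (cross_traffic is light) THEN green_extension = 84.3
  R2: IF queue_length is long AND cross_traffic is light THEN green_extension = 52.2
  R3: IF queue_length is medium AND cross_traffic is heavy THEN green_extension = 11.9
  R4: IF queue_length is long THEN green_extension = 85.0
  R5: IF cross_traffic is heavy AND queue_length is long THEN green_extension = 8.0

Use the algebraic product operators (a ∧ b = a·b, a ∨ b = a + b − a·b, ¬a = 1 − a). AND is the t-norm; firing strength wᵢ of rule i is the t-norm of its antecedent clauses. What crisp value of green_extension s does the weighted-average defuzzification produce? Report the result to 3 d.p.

R1 (z=84.3): short=0.76, ¬light=1−0.90=0.10; AND[a·b] → w = 0.0760
R2 (z=52.2): long=0.77, light=0.90; AND[a·b] → w = 0.6930
R3 (z=11.9): medium=0.90, heavy=0.61; AND[a·b] → w = 0.5490
R4 (z=85.0): long=0.77 → w = 0.7700
R5 (z=8.0): heavy=0.61, long=0.77; AND[a·b] → w = 0.4697
Weighted average = (0.0760·84.3 + 0.6930·52.2 + 0.5490·11.9 + 0.7700·85.0 + 0.4697·8.0) / (0.0760 + 0.6930 + 0.5490 + 0.7700 + 0.4697)
  = 118.3221 / 2.5577 = 46.261

46.261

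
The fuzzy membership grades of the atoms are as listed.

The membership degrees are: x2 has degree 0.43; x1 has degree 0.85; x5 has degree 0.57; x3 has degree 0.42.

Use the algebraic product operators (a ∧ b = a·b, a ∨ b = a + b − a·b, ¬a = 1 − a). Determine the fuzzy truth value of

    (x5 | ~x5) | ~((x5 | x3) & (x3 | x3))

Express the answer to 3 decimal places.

~x5 = 1 − 0.5700 = 0.4300
x5 | ~x5 = a + b − a·b on (0.5700, 0.4300) = 0.7549
x5 | x3 = a + b − a·b on (0.5700, 0.4200) = 0.7506
x3 | x3 = a + b − a·b on (0.4200, 0.4200) = 0.6636
(x5 | x3) & (x3 | x3) = a·b on (0.7506, 0.6636) = 0.4981
~((x5 | x3) & (x3 | x3)) = 1 − 0.4981 = 0.5019
(x5 | ~x5) | ~((x5 | x3) & (x3 | x3)) = a + b − a·b on (0.7549, 0.5019) = 0.8779

0.878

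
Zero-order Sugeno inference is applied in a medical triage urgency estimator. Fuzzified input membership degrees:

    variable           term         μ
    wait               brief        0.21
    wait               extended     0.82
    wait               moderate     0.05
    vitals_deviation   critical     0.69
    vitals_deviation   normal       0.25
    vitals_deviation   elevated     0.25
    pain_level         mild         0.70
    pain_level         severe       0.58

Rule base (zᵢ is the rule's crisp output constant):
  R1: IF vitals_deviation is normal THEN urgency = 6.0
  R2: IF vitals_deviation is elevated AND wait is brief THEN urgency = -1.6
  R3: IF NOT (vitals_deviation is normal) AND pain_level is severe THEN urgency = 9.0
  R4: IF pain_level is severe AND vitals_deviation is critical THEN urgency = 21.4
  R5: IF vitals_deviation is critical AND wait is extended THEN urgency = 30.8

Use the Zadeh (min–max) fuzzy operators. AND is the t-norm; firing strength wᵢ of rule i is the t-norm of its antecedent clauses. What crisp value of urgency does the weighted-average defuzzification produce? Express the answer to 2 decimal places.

17.34

R1 (z=6.0): normal=0.25 → w = 0.25
R2 (z=-1.6): elevated=0.25, brief=0.21; AND[min(a, b)] → w = 0.21
R3 (z=9.0): ¬normal=1−0.25=0.75, severe=0.58; AND[min(a, b)] → w = 0.58
R4 (z=21.4): severe=0.58, critical=0.69; AND[min(a, b)] → w = 0.58
R5 (z=30.8): critical=0.69, extended=0.82; AND[min(a, b)] → w = 0.69
Weighted average = (0.25·6.0 + 0.21·-1.6 + 0.58·9.0 + 0.58·21.4 + 0.69·30.8) / (0.25 + 0.21 + 0.58 + 0.58 + 0.69)
  = 40.0480 / 2.3100 = 17.34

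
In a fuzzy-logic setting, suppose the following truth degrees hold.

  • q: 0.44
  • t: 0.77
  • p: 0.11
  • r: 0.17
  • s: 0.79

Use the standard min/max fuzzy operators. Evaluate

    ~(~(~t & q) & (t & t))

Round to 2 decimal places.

0.23

~t = 1 − 0.77 = 0.23
~t & q = min(a, b) on (0.23, 0.44) = 0.23
~(~t & q) = 1 − 0.23 = 0.77
t & t = min(a, b) on (0.77, 0.77) = 0.77
~(~t & q) & (t & t) = min(a, b) on (0.77, 0.77) = 0.77
~(~(~t & q) & (t & t)) = 1 − 0.77 = 0.23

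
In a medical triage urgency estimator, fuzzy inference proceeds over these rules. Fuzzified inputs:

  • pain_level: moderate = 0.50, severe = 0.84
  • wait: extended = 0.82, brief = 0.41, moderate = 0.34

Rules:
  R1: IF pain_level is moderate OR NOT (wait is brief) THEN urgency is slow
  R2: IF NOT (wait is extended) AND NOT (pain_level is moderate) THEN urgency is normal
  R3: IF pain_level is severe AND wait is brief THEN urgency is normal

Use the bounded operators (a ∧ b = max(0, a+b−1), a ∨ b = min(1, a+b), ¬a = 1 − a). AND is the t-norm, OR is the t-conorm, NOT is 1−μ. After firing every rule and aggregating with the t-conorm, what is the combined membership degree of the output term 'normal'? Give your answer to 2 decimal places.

0.25

R1: moderate=0.50, ¬brief=1−0.41=0.59; OR[min(1, a+b)] → w = 1.00
R2: ¬extended=1−0.82=0.18, ¬moderate=1−0.50=0.50; AND[max(0, a+b−1)] → w = 0.00
R3: severe=0.84, brief=0.41; AND[max(0, a+b−1)] → w = 0.25
Rules with consequent 'normal': {R2, R3} → strengths 0.00, 0.25
Aggregate via t-conorm [min(1, a+b)]: 0.25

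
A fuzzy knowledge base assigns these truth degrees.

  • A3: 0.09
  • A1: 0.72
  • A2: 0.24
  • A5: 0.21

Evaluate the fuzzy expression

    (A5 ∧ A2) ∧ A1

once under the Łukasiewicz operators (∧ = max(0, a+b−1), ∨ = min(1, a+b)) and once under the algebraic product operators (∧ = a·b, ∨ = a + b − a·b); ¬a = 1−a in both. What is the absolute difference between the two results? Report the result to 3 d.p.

0.036

Under Łukasiewicz:
  A5 ∧ A2 = max(0, a+b−1) on (0.21, 0.24) = 0.00
  (A5 ∧ A2) ∧ A1 = max(0, a+b−1) on (0.00, 0.72) = 0.00
  → value = 0.0000
Under algebraic product:
  A5 ∧ A2 = a·b on (0.2100, 0.2400) = 0.0504
  (A5 ∧ A2) ∧ A1 = a·b on (0.0504, 0.7200) = 0.0363
  → value = 0.0363
|0.0000 − 0.0363| = 0.036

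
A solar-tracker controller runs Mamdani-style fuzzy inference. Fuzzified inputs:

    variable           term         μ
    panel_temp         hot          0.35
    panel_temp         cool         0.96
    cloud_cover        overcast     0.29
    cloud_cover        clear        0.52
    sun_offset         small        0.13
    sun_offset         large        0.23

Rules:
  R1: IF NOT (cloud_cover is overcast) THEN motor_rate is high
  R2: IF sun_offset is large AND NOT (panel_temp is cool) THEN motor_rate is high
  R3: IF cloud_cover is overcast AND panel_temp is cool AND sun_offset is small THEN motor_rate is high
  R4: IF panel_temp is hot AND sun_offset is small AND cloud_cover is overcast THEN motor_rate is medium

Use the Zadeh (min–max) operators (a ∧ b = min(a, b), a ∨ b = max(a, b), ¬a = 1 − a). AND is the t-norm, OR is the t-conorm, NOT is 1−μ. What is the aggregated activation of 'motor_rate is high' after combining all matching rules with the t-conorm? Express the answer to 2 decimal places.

R1: ¬overcast=1−0.29=0.71 → w = 0.71
R2: large=0.23, ¬cool=1−0.96=0.04; AND[min(a, b)] → w = 0.04
R3: overcast=0.29, cool=0.96, small=0.13; AND[min(a, b)] → w = 0.13
R4: hot=0.35, small=0.13, overcast=0.29; AND[min(a, b)] → w = 0.13
Rules with consequent 'high': {R1, R2, R3} → strengths 0.71, 0.04, 0.13
Aggregate via t-conorm [max(a, b)]: 0.71

0.71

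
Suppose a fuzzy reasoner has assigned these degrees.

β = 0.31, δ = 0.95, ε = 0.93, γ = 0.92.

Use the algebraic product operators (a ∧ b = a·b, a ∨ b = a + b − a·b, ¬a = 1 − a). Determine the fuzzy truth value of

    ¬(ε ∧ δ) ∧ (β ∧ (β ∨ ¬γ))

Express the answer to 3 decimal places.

ε ∧ δ = a·b on (0.9300, 0.9500) = 0.8835
¬(ε ∧ δ) = 1 − 0.8835 = 0.1165
¬γ = 1 − 0.9200 = 0.0800
β ∨ ¬γ = a + b − a·b on (0.3100, 0.0800) = 0.3652
β ∧ (β ∨ ¬γ) = a·b on (0.3100, 0.3652) = 0.1132
¬(ε ∧ δ) ∧ (β ∧ (β ∨ ¬γ)) = a·b on (0.1165, 0.1132) = 0.0132

0.013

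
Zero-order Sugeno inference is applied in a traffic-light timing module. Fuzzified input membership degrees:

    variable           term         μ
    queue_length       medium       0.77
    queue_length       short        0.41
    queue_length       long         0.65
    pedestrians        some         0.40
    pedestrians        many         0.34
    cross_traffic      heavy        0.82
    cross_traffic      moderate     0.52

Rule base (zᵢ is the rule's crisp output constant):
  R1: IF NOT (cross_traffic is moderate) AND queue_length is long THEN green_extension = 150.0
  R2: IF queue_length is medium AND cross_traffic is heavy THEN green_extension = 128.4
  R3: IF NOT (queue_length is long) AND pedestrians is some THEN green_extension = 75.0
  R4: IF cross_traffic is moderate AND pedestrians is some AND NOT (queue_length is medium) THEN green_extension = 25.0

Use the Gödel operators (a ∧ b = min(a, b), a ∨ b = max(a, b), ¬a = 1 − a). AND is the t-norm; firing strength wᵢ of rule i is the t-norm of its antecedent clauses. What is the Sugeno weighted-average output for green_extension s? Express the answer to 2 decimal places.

R1 (z=150.0): ¬moderate=1−0.52=0.48, long=0.65; AND[min(a, b)] → w = 0.48
R2 (z=128.4): medium=0.77, heavy=0.82; AND[min(a, b)] → w = 0.77
R3 (z=75.0): ¬long=1−0.65=0.35, some=0.40; AND[min(a, b)] → w = 0.35
R4 (z=25.0): moderate=0.52, some=0.40, ¬medium=1−0.77=0.23; AND[min(a, b)] → w = 0.23
Weighted average = (0.48·150.0 + 0.77·128.4 + 0.35·75.0 + 0.23·25.0) / (0.48 + 0.77 + 0.35 + 0.23)
  = 202.8680 / 1.8300 = 110.86

110.86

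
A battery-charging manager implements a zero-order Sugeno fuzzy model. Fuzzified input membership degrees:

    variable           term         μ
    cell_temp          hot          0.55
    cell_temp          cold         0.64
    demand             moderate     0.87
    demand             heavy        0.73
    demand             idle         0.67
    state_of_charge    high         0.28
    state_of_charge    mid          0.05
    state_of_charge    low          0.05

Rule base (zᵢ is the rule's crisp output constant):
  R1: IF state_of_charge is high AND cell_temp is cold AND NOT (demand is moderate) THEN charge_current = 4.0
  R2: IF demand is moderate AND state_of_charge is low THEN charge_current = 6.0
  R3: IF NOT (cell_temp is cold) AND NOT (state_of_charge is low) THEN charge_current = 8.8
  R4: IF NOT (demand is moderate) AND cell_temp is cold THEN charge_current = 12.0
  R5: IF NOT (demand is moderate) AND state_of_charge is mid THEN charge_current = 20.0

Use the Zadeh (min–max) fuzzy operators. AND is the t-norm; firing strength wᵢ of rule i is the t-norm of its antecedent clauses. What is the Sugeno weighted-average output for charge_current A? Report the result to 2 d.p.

9.09

R1 (z=4.0): high=0.28, cold=0.64, ¬moderate=1−0.87=0.13; AND[min(a, b)] → w = 0.13
R2 (z=6.0): moderate=0.87, low=0.05; AND[min(a, b)] → w = 0.05
R3 (z=8.8): ¬cold=1−0.64=0.36, ¬low=1−0.05=0.95; AND[min(a, b)] → w = 0.36
R4 (z=12.0): ¬moderate=1−0.87=0.13, cold=0.64; AND[min(a, b)] → w = 0.13
R5 (z=20.0): ¬moderate=1−0.87=0.13, mid=0.05; AND[min(a, b)] → w = 0.05
Weighted average = (0.13·4.0 + 0.05·6.0 + 0.36·8.8 + 0.13·12.0 + 0.05·20.0) / (0.13 + 0.05 + 0.36 + 0.13 + 0.05)
  = 6.5480 / 0.7200 = 9.09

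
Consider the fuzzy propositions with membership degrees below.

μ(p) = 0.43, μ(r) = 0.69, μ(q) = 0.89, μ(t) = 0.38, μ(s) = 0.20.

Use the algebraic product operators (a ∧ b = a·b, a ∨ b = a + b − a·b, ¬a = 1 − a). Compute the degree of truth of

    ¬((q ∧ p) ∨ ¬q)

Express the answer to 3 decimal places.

0.549

q ∧ p = a·b on (0.8900, 0.4300) = 0.3827
¬q = 1 − 0.8900 = 0.1100
(q ∧ p) ∨ ¬q = a + b − a·b on (0.3827, 0.1100) = 0.4506
¬((q ∧ p) ∨ ¬q) = 1 − 0.4506 = 0.5494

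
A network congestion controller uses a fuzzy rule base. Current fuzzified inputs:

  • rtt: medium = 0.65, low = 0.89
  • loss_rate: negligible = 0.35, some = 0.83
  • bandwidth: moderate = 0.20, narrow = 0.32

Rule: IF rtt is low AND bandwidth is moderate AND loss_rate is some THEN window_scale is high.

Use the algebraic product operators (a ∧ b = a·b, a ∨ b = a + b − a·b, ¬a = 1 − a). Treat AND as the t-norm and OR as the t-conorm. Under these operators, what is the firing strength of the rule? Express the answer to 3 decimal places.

0.148

firing strength: low=0.89, moderate=0.20, some=0.83; AND[a·b] → w = 0.1477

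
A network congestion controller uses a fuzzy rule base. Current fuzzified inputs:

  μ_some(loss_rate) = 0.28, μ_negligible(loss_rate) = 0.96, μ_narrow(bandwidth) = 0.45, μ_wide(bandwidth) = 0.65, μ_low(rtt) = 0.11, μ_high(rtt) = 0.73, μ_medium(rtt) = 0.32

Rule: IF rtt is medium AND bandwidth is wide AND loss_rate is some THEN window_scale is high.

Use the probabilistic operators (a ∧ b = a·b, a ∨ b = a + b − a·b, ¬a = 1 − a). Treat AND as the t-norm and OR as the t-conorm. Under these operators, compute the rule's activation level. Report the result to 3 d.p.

firing strength: medium=0.32, wide=0.65, some=0.28; AND[a·b] → w = 0.0582

0.058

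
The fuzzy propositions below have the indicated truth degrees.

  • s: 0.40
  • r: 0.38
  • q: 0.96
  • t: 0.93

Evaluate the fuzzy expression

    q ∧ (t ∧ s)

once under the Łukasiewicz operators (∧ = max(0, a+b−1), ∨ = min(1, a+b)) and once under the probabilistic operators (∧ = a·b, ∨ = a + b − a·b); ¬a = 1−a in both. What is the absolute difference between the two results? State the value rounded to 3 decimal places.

0.067

Under Łukasiewicz:
  t ∧ s = max(0, a+b−1) on (0.93, 0.40) = 0.33
  q ∧ (t ∧ s) = max(0, a+b−1) on (0.96, 0.33) = 0.29
  → value = 0.2900
Under probabilistic:
  t ∧ s = a·b on (0.9300, 0.4000) = 0.3720
  q ∧ (t ∧ s) = a·b on (0.9600, 0.3720) = 0.3571
  → value = 0.3571
|0.2900 − 0.3571| = 0.067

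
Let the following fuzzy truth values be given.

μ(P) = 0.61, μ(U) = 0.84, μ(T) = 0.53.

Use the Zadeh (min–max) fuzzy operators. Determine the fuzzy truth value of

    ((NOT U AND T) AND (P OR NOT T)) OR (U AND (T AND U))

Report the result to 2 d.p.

NOT U = 1 − 0.84 = 0.16
NOT U AND T = min(a, b) on (0.16, 0.53) = 0.16
NOT T = 1 − 0.53 = 0.47
P OR NOT T = max(a, b) on (0.61, 0.47) = 0.61
(NOT U AND T) AND (P OR NOT T) = min(a, b) on (0.16, 0.61) = 0.16
T AND U = min(a, b) on (0.53, 0.84) = 0.53
U AND (T AND U) = min(a, b) on (0.84, 0.53) = 0.53
((NOT U AND T) AND (P OR NOT T)) OR (U AND (T AND U)) = max(a, b) on (0.16, 0.53) = 0.53

0.53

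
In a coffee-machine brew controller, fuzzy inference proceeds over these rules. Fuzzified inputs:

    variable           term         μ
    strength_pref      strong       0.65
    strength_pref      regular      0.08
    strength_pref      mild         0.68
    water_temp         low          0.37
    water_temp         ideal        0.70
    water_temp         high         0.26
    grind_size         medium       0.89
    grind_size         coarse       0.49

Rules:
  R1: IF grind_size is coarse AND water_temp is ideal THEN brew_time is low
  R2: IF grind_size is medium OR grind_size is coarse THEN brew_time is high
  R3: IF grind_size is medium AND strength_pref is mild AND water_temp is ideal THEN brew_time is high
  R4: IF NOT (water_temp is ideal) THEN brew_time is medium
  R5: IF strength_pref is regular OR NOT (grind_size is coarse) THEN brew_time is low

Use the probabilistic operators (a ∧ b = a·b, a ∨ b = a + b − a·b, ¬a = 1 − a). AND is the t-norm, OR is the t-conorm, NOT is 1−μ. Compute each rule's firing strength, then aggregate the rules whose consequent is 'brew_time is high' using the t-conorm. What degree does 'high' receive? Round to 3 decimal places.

R1: coarse=0.49, ideal=0.70; AND[a·b] → w = 0.3430
R2: medium=0.89, coarse=0.49; OR[a + b − a·b] → w = 0.9439
R3: medium=0.89, mild=0.68, ideal=0.70; AND[a·b] → w = 0.4236
R4: ¬ideal=1−0.70=0.30 → w = 0.3000
R5: regular=0.08, ¬coarse=1−0.49=0.51; OR[a + b − a·b] → w = 0.5492
Rules with consequent 'high': {R2, R3} → strengths 0.9439, 0.4236
Aggregate via t-conorm [a + b − a·b]: 0.9677

0.968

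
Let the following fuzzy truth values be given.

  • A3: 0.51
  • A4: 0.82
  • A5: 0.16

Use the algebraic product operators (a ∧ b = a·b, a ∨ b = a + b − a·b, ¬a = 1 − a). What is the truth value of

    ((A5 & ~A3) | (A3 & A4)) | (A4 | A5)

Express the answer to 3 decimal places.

0.919

~A3 = 1 − 0.5100 = 0.4900
A5 & ~A3 = a·b on (0.1600, 0.4900) = 0.0784
A3 & A4 = a·b on (0.5100, 0.8200) = 0.4182
(A5 & ~A3) | (A3 & A4) = a + b − a·b on (0.0784, 0.4182) = 0.4638
A4 | A5 = a + b − a·b on (0.8200, 0.1600) = 0.8488
((A5 & ~A3) | (A3 & A4)) | (A4 | A5) = a + b − a·b on (0.4638, 0.8488) = 0.9189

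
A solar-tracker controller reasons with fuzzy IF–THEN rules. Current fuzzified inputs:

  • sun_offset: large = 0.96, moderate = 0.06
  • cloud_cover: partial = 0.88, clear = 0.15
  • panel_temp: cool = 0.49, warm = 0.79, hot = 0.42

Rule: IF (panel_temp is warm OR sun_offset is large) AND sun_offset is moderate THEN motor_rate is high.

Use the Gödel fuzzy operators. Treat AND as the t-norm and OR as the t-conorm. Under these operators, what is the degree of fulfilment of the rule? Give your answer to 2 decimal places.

0.06

firing strength: (warm=0.79 OR large=0.96) = 0.96; AND[min(a, b)] with moderate=0.06 → w = 0.06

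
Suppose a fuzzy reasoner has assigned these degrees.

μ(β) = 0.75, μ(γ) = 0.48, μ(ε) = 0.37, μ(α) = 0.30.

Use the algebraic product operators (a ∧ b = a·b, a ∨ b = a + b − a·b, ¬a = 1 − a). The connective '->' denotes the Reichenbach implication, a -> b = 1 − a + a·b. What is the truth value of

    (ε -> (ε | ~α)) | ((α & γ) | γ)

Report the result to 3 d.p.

0.969

~α = 1 − 0.3000 = 0.7000
ε | ~α = a + b − a·b on (0.3700, 0.7000) = 0.8110
ε -> (ε | ~α)  [Reichenbach: 1 − a + a·b] with a=0.3700, b=0.8110 → 0.9301
α & γ = a·b on (0.3000, 0.4800) = 0.1440
(α & γ) | γ = a + b − a·b on (0.1440, 0.4800) = 0.5549
(ε -> (ε | ~α)) | ((α & γ) | γ) = a + b − a·b on (0.9301, 0.5549) = 0.9689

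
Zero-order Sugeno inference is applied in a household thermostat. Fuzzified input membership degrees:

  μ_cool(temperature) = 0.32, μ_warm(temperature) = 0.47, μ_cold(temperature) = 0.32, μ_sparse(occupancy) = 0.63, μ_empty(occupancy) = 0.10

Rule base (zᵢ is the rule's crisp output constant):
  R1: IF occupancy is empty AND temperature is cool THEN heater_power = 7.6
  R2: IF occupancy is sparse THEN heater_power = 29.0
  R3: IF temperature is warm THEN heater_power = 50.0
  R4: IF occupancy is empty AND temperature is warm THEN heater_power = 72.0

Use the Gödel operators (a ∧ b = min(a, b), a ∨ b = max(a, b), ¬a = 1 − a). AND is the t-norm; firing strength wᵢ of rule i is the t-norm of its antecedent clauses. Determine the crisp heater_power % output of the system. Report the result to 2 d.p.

R1 (z=7.6): empty=0.10, cool=0.32; AND[min(a, b)] → w = 0.10
R2 (z=29.0): sparse=0.63 → w = 0.63
R3 (z=50.0): warm=0.47 → w = 0.47
R4 (z=72.0): empty=0.10, warm=0.47; AND[min(a, b)] → w = 0.10
Weighted average = (0.10·7.6 + 0.63·29.0 + 0.47·50.0 + 0.10·72.0) / (0.10 + 0.63 + 0.47 + 0.10)
  = 49.7300 / 1.3000 = 38.25

38.25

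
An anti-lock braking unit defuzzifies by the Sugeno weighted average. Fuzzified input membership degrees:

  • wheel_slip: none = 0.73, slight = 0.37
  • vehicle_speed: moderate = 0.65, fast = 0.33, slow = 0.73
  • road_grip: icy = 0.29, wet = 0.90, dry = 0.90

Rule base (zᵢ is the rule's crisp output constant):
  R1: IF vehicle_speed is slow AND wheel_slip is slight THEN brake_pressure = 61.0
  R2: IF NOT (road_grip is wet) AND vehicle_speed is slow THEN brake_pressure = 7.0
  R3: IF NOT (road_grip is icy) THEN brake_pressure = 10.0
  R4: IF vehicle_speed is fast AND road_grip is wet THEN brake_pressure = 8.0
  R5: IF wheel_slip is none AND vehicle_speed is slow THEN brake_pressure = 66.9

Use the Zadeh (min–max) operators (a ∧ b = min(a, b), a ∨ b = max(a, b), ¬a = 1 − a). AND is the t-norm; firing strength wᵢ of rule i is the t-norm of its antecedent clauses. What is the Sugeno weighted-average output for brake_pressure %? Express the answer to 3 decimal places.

36.539

R1 (z=61.0): slow=0.73, slight=0.37; AND[min(a, b)] → w = 0.37
R2 (z=7.0): ¬wet=1−0.90=0.10, slow=0.73; AND[min(a, b)] → w = 0.10
R3 (z=10.0): ¬icy=1−0.29=0.71 → w = 0.71
R4 (z=8.0): fast=0.33, wet=0.90; AND[min(a, b)] → w = 0.33
R5 (z=66.9): none=0.73, slow=0.73; AND[min(a, b)] → w = 0.73
Weighted average = (0.37·61.0 + 0.10·7.0 + 0.71·10.0 + 0.33·8.0 + 0.73·66.9) / (0.37 + 0.10 + 0.71 + 0.33 + 0.73)
  = 81.8470 / 2.2400 = 36.539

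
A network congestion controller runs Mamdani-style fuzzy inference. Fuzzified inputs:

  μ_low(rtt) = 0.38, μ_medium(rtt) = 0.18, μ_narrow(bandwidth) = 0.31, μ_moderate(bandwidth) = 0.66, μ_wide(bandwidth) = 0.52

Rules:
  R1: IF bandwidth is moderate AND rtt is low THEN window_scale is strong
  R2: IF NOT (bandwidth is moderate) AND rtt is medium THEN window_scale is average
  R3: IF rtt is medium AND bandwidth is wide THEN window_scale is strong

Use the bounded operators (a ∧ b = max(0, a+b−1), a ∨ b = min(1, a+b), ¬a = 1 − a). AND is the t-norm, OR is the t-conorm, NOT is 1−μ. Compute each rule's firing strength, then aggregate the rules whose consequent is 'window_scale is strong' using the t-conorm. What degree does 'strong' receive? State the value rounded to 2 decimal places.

R1: moderate=0.66, low=0.38; AND[max(0, a+b−1)] → w = 0.04
R2: ¬moderate=1−0.66=0.34, medium=0.18; AND[max(0, a+b−1)] → w = 0.00
R3: medium=0.18, wide=0.52; AND[max(0, a+b−1)] → w = 0.00
Rules with consequent 'strong': {R1, R3} → strengths 0.04, 0.00
Aggregate via t-conorm [min(1, a+b)]: 0.04

0.04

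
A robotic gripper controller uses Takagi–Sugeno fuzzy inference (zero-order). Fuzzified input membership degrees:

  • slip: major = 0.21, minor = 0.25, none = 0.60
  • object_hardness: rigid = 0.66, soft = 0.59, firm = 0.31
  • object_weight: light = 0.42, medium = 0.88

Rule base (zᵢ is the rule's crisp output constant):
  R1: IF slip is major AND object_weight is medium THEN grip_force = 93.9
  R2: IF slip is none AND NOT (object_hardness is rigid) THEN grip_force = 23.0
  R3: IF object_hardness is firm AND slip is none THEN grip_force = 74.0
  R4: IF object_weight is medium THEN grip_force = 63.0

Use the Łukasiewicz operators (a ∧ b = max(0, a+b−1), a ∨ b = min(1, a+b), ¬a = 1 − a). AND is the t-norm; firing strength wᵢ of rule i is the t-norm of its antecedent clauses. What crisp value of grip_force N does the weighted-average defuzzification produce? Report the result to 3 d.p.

R1 (z=93.9): major=0.21, medium=0.88; AND[max(0, a+b−1)] → w = 0.09
R2 (z=23.0): none=0.60, ¬rigid=1−0.66=0.34; AND[max(0, a+b−1)] → w = 0.00
R3 (z=74.0): firm=0.31, none=0.60; AND[max(0, a+b−1)] → w = 0.00
R4 (z=63.0): medium=0.88 → w = 0.88
Weighted average = (0.09·93.9 + 0.00·23.0 + 0.00·74.0 + 0.88·63.0) / (0.09 + 0.00 + 0.00 + 0.88)
  = 63.8910 / 0.9700 = 65.867

65.867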